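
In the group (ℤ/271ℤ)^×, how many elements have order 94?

0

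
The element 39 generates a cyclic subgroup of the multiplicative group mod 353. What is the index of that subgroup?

2

Since 39 ∈ (Z/353Z)^×, its order divides φ(353) = 353 − 1 = 352 = 2^5 · 11.
Divisors of 352: 1, 2, 4, 8, 11, 16, 22, 32, 44, 88, 176, 352.
Test each divisor d:
39^1 ≡ 39 (mod 353)
39^2 ≡ 109 (mod 353)
39^4 ≡ 232 (mod 353)
39^8 ≡ 168 (mod 353)
39^11 ≡ 49 (mod 353)
39^16 ≡ 337 (mod 353)
39^22 ≡ 283 (mod 353)
39^32 ≡ 256 (mod 353)
39^44 ≡ 311 (mod 353)
39^88 ≡ 352 (mod 353)
39^176 ≡ 1 (mod 353) ✓
The order of 39 is 176, so the subgroup it generates has 176 elements.
[(Z/353Z)^× : ⟨39⟩] = 352/176 = 2.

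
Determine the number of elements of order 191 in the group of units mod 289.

φ(289) = φ(17^2) = 17·(17−1) = 272 = 2^4 · 17.
Since (Z/289Z)^× is cyclic of order 272, the number of elements of order d is φ(d) when d | 272 and 0 otherwise.
Here 272 is not a multiple of 191, so there are no elements of order 191.

0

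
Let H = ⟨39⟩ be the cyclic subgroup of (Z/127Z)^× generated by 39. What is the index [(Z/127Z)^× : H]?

1

ord(39) | φ(127) = 127 − 1 = 126 = 2 · 3^2 · 7.
Divisors of 126: 1, 2, 3, 6, 7, 9, 14, 18, 21, 42, 63, 126.
Check 39^d mod 127 for each divisor in increasing order:
39^1 ≡ 39 (mod 127)
39^2 ≡ 124 (mod 127)
39^3 ≡ 10 (mod 127)
39^6 ≡ 100 (mod 127)
39^7 ≡ 90 (mod 127)
39^9 ≡ 111 (mod 127)
39^14 ≡ 99 (mod 127)
39^18 ≡ 2 (mod 127)
39^21 ≡ 20 (mod 127)
39^42 ≡ 19 (mod 127)
39^63 ≡ 126 (mod 127)
39^126 ≡ 1 (mod 127) ✓
So ord_127(39) = 126, hence |⟨39⟩| = 126.
[(Z/127Z)^× : ⟨39⟩] = 126/126 = 1.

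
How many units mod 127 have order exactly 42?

12

φ(127) = 127 − 1 = 126 = 2 · 3^2 · 7.
(Z/127Z)^× is cyclic (|G| = 126); a cyclic group of order m has exactly φ(d) elements of each order d | m, and none otherwise.
42 = 2 · 3 · 7 divides 126, and φ(42) = 12.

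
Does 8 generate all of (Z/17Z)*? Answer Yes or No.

φ(17) = 17 − 1 = 16 = 2^4.
Test 8^(16/q) mod 17 for each prime factor q of 16:
8^8 ≡ 1 (mod 17)  [q = 2: ≡ 1 ✗]
The check at q = 2 fails, so 8 generates a proper subgroup.

No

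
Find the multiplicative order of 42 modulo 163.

162

ord(42) | φ(163) = 163 − 1 = 162 = 2 · 3^4.
Divisors of 162: 1, 2, 3, 6, 9, 18, 27, 54, 81, 162.
Test each divisor d:
42^1 ≡ 42
42^2 ≡ 134
42^3 ≡ 86
42^6 ≡ 61
42^9 ≡ 30
42^18 ≡ 85
42^27 ≡ 105
42^54 ≡ 104
42^81 ≡ 162
42^162 ≡ 1
Hence ord(42) = 162.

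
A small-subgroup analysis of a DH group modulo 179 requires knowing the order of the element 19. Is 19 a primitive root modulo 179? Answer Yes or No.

No

φ(179) = 179 − 1 = 178 = 2 · 89.
19 is a primitive root mod 179 iff 19^(φ(179)/q) ≢ 1 for every prime q | φ(179), i.e. q ∈ {2, 89}.
19^89 ≡ 1 (mod 179)  [q = 2: ≡ 1 ✗]
19^2 ≡ 3 (mod 179)  [q = 89: ≢ 1 ✓]
Since 19^89 ≡ 1, the order of 19 divides 89 < 178, so 19 is not a primitive root.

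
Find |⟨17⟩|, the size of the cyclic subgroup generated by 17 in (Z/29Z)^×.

4

By Lagrange's theorem, ord_29(17) divides φ(29) = 29 − 1 = 28 = 2^2 · 7.
Divisors of 28: 1, 2, 4, 7, 14, 28.
Test each divisor d:
17^1 ≡ 17 (mod 29)
17^2 ≡ 28 (mod 29)
17^4 ≡ 1 (mod 29) ✓
Therefore the multiplicative order of 17 modulo 29 is 4.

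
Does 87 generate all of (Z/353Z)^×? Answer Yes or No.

Yes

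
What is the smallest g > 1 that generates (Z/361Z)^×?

φ(361) = φ(19^2) = 19·(19−1) = 342 = 2 · 3^2 · 19.
Test candidates g = 2, 3, … against the prime factors q ∈ {2, 3, 19} of φ(361): g is a generator iff g^(342/q) ≢ 1 for every such q.
g = 2: 2^171 ≡ 360; 2^114 ≡ 292; 2^18 ≡ 58 — none is 1, so 2 is a primitive root.
So 2 is the smallest generator of (Z/361Z)^×.

2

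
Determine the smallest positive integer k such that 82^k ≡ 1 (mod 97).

96

Since 82 ∈ (Z/97Z)^×, its order divides φ(97) = 97 − 1 = 96 = 2^5 · 3.
Divisors of 96: 1, 2, 3, 4, 6, 8, 12, 16, 24, 32, 48, 96.
Evaluate successive powers at the divisors of 96:
82^1 ≡ 82 (mod 97)
82^2 ≡ 31 (mod 97)
82^3 ≡ 20 (mod 97)
82^4 ≡ 88 (mod 97)
82^6 ≡ 12 (mod 97)
82^8 ≡ 81 (mod 97)
82^12 ≡ 47 (mod 97)
82^16 ≡ 62 (mod 97)
82^24 ≡ 75 (mod 97)
82^32 ≡ 61 (mod 97)
82^48 ≡ 96 (mod 97)
82^96 ≡ 1 (mod 97) ✓
Therefore the multiplicative order of 82 modulo 97 is 96.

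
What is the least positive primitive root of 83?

2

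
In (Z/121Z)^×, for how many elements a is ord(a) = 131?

0

φ(121) = φ(11^2) = 11·(11−1) = 110 = 2 · 5 · 11.
In a cyclic group of order 110, there are φ(d) elements of order d for each divisor d of 110, and zero for non-divisors.
Here 110 is not a multiple of 131, so there are no elements of order 131.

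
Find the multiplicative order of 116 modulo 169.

26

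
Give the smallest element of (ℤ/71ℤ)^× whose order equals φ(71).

φ(71) = 71 − 1 = 70 = 2 · 5 · 7.
Test candidates g = 2, 3, … against the prime factors q ∈ {2, 5, 7} of φ(71): g is a generator iff g^(70/q) ≢ 1 for every such q.
g = 2: 2^35 ≡ 1 — hits 1, so not a primitive root.
g = 3: 3^35 ≡ 1 — hits 1, so not a primitive root.
g = 4: 4^35 ≡ 1 — hits 1, so not a primitive root.
g = 5: 5^35 ≡ 1 — hits 1, so not a primitive root.
g = 6: 6^35 ≡ 1 — hits 1, so not a primitive root.
g = 7: 7^35 ≡ 70; 7^14 ≡ 54; 7^10 ≡ 45 — none is 1, so 7 is a primitive root.
So 7 is the smallest generator of (Z/71Z)^×.

7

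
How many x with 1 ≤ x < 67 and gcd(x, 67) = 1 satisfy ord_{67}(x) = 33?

20

φ(67) = 67 − 1 = 66 = 2 · 3 · 11.
Since (Z/67Z)^× is cyclic of order 66, the number of elements of order d is φ(d) when d | 66 and 0 otherwise.
33 = 3 · 11 divides 66, and φ(33) = 20.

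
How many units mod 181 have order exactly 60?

16

φ(181) = 181 − 1 = 180 = 2^2 · 3^2 · 5.
In a cyclic group of order 180, there are φ(d) elements of order d for each divisor d of 180, and zero for non-divisors.
60 = 2^2 · 3 · 5 divides 180, and φ(60) = 16.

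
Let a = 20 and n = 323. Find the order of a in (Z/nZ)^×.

Since 20 ∈ (Z/323Z)^×, its order divides φ(323) = φ(17·19) = (17−1)·(19−1) = 16·18 = 288 = 2^5 · 3^2.
Divisors of 288: 1, 2, 3, 4, 6, 8, 9, 12, 16, 18, 24, 32, 36, 48, 72, 96, 144, 288.
Compute 20^d (mod 323) for the divisors d until we hit 1:
20^1 ≡ 20 (mod 323)
20^2 ≡ 77 (mod 323)
20^3 ≡ 248 (mod 323)
20^4 ≡ 115 (mod 323)
20^6 ≡ 134 (mod 323)
20^8 ≡ 305 (mod 323)
20^9 ≡ 286 (mod 323)
20^12 ≡ 191 (mod 323)
20^16 ≡ 1 (mod 323) ✓
So ord_323(20) = 16.

16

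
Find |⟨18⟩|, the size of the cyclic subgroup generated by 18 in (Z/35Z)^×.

By Lagrange's theorem, ord_35(18) divides φ(35) = φ(5·7) = (5−1)·(7−1) = 4·6 = 24 = 2^3 · 3.
Divisors of 24: 1, 2, 3, 4, 6, 8, 12, 24.
Compute 18^d (mod 35) for the divisors d until we hit 1:
18^1 ≡ 18
18^2 ≡ 9
18^3 ≡ 22
18^4 ≡ 11
18^6 ≡ 29
18^8 ≡ 16
18^12 ≡ 1
So ord_35(18) = 12.

12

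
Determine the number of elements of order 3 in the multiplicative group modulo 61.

φ(61) = 61 − 1 = 60 = 2^2 · 3 · 5.
(Z/61Z)^× is cyclic (|G| = 60); a cyclic group of order m has exactly φ(d) elements of each order d | m, and none otherwise.
3 | 60, and φ(3) = 3 − 1 = 2.

2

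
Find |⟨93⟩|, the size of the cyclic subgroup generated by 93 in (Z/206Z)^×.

17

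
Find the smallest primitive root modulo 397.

5

φ(397) = 397 − 1 = 396 = 2^2 · 3^2 · 11.
Test candidates g = 2, 3, … against the prime factors q ∈ {2, 3, 11} of φ(397): g is a generator iff g^(396/q) ≢ 1 for every such q.
g = 2: 2^198 ≡ 396; 2^132 ≡ 1 — hits 1, so not a primitive root.
g = 3: 3^198 ≡ 1 — hits 1, so not a primitive root.
g = 4: 4^198 ≡ 1 — hits 1, so not a primitive root.
g = 5: 5^198 ≡ 396; 5^132 ≡ 362; 5^36 ≡ 290 — none is 1, so 5 is a primitive root.
Hence the least primitive root of 397 is 5.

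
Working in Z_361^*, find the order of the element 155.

ord(155) | φ(361) = φ(19^2) = 19·(19−1) = 342 = 2 · 3^2 · 19.
Divisors of 342: 1, 2, 3, 6, 9, 18, 19, 38, 57, 114, 171, 342.
Test each divisor d:
155^1 ≡ 155 (mod 361)
155^2 ≡ 199 (mod 361)
155^3 ≡ 160 (mod 361)
155^6 ≡ 330 (mod 361)
155^9 ≡ 94 (mod 361)
155^18 ≡ 172 (mod 361)
155^19 ≡ 307 (mod 361)
155^38 ≡ 28 (mod 361)
155^57 ≡ 293 (mod 361)
155^114 ≡ 292 (mod 361)
155^171 ≡ 360 (mod 361)
155^342 ≡ 1 (mod 361) ✓
Therefore the multiplicative order of 155 modulo 361 is 342.

342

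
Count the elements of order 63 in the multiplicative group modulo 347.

φ(347) = 347 − 1 = 346 = 2 · 173.
In a cyclic group of order 346, there are φ(d) elements of order d for each divisor d of 346, and zero for non-divisors.
Here 346 is not a multiple of 63, so there are no elements of order 63.

0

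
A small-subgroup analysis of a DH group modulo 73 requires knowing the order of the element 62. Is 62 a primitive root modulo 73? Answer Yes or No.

Yes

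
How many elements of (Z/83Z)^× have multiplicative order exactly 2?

φ(83) = 83 − 1 = 82 = 2 · 41.
Since (Z/83Z)^× is cyclic of order 82, the number of elements of order d is φ(d) when d | 82 and 0 otherwise.
2 | 82, and φ(2) = 2 − 1 = 1.

1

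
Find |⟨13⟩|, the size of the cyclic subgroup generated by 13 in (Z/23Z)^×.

11

Since 13 ∈ (Z/23Z)^×, its order divides φ(23) = 23 − 1 = 22 = 2 · 11.
Divisors of 22: 1, 2, 11, 22.
Check 13^d mod 23 for each divisor in increasing order:
13^1 ≡ 13
13^2 ≡ 8
13^11 ≡ 1
The smallest such exponent is 11, so the order of 13 is 11.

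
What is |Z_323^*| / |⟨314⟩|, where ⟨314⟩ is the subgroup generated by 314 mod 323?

4

ord(314) | φ(323) = φ(17·19) = (17−1)·(19−1) = 16·18 = 288 = 2^5 · 3^2.
Divisors of 288: 1, 2, 3, 4, 6, 8, 9, 12, 16, 18, 24, 32, 36, 48, 72, 96, 144, 288.
Compute 314^d (mod 323) for the divisors d until we hit 1:
314^1 ≡ 314
314^2 ≡ 81
314^3 ≡ 240
314^4 ≡ 101
314^6 ≡ 106
314^8 ≡ 188
314^9 ≡ 246
314^12 ≡ 254
314^16 ≡ 137
314^18 ≡ 115
314^24 ≡ 239
314^32 ≡ 35
314^36 ≡ 305
314^48 ≡ 273
314^72 ≡ 1
Thus |⟨314⟩| = ord(314) = 72.
Index = |(Z/323Z)^×| / |⟨314⟩| = 288 / 72 = 4.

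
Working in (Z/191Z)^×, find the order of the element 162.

95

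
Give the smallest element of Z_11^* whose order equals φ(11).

φ(11) = 11 − 1 = 10 = 2 · 5.
g is a primitive root iff g^(10/q) ≢ 1 (mod 11) for each prime q ∈ {2, 5}.
g = 2: 2^5 ≡ 10; 2^2 ≡ 4 — none is 1, so 2 is a primitive root.
Hence the least primitive root of 11 is 2.

2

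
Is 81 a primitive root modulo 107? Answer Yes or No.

No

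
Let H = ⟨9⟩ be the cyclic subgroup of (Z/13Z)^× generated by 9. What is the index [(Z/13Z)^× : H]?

Since 9 ∈ (Z/13Z)^×, its order divides φ(13) = 13 − 1 = 12 = 2^2 · 3.
Divisors of 12: 1, 2, 3, 4, 6, 12.
Check 9^d mod 13 for each divisor in increasing order:
9^1 ≡ 9 (mod 13)
9^2 ≡ 3 (mod 13)
9^3 ≡ 1 (mod 13) ✓
Thus |⟨9⟩| = ord(9) = 3.
[(Z/13Z)^× : ⟨9⟩] = 12/3 = 4.

4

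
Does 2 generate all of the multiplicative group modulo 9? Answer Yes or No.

Yes

φ(9) = φ(3^2) = 3·(3−1) = 6 = 2 · 3.
An element g generates (Z/9Z)^× iff g^(6/q) ≢ 1 (mod 9) for each prime q ∈ {2, 3}.
2^3 ≡ 8 (mod 9)  [q = 2: ≢ 1 ✓]
2^2 ≡ 4 (mod 9)  [q = 3: ≢ 1 ✓]
None equal 1, so ord_9(2) = 6: 2 is a primitive root.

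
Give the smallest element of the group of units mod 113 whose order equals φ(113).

3

φ(113) = 113 − 1 = 112 = 2^4 · 7.
Test candidates g = 2, 3, … against the prime factors q ∈ {2, 7} of φ(113): g is a generator iff g^(112/q) ≢ 1 for every such q.
g = 2: 2^56 ≡ 1 — hits 1, so not a primitive root.
g = 3: 3^56 ≡ 112; 3^16 ≡ 49 — none is 1, so 3 is a primitive root.
The smallest primitive root modulo 113 is 3.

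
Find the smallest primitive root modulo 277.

5

φ(277) = 277 − 1 = 276 = 2^2 · 3 · 23.
Test candidates g = 2, 3, … against the prime factors q ∈ {2, 3, 23} of φ(277): g is a generator iff g^(276/q) ≢ 1 for every such q.
g = 2: 2^138 ≡ 276; 2^92 ≡ 1 — hits 1, so not a primitive root.
g = 3: 3^138 ≡ 1 — hits 1, so not a primitive root.
g = 4: 4^138 ≡ 1 — hits 1, so not a primitive root.
g = 5: 5^138 ≡ 276; 5^92 ≡ 116; 5^12 ≡ 27 — none is 1, so 5 is a primitive root.
The smallest primitive root modulo 277 is 5.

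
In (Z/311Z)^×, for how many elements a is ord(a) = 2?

1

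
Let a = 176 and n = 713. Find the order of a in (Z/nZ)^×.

330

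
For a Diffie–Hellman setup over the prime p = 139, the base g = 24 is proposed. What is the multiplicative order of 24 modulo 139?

69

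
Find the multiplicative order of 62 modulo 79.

13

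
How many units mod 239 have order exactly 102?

0

φ(239) = 239 − 1 = 238 = 2 · 7 · 17.
(Z/239Z)^× is cyclic (|G| = 238); a cyclic group of order m has exactly φ(d) elements of each order d | m, and none otherwise.
Since 102 ∤ 238, the count is 0.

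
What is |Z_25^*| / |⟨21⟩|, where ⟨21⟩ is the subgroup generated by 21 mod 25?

4

ord(21) | φ(25) = φ(5^2) = 5·(5−1) = 20 = 2^2 · 5.
Divisors of 20: 1, 2, 4, 5, 10, 20.
Test each divisor d:
21^1 ≡ 21 (mod 25)
21^2 ≡ 16 (mod 25)
21^4 ≡ 6 (mod 25)
21^5 ≡ 1 (mod 25) ✓
Thus |⟨21⟩| = ord(21) = 5.
The index is φ(25) / ord(21) = 20 / 5 = 4.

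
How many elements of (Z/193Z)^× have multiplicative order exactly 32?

16

φ(193) = 193 − 1 = 192 = 2^6 · 3.
(Z/193Z)^× is cyclic (|G| = 192); a cyclic group of order m has exactly φ(d) elements of each order d | m, and none otherwise.
32 = 2^5 divides 192, and φ(32) = 16.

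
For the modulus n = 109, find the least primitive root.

φ(109) = 109 − 1 = 108 = 2^2 · 3^3.
Test candidates g = 2, 3, … against the prime factors q ∈ {2, 3} of φ(109): g is a generator iff g^(108/q) ≢ 1 for every such q.
g = 2: 2^54 ≡ 108; 2^36 ≡ 1 — hits 1, so not a primitive root.
g = 3: 3^54 ≡ 1 — hits 1, so not a primitive root.
g = 4: 4^54 ≡ 1 — hits 1, so not a primitive root.
g = 5: 5^54 ≡ 1 — hits 1, so not a primitive root.
g = 6: 6^54 ≡ 108; 6^36 ≡ 63 — none is 1, so 6 is a primitive root.
Hence the least primitive root of 109 is 6.

6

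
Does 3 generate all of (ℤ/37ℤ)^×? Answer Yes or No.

No

φ(37) = 37 − 1 = 36 = 2^2 · 3^2.
Test 3^(36/q) mod 37 for each prime factor q of 36:
3^18 ≡ 1 (mod 37)  [q = 2: ≡ 1 ✗]
3^12 ≡ 10 (mod 37)  [q = 3: ≢ 1 ✓]
Since 3^18 ≡ 1, the order of 3 divides 18 < 36, so 3 is not a primitive root.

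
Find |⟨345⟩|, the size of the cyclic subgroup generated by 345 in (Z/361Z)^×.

342

ord(345) | φ(361) = φ(19^2) = 19·(19−1) = 342 = 2 · 3^2 · 19.
Divisors of 342: 1, 2, 3, 6, 9, 18, 19, 38, 57, 114, 171, 342.
Compute 345^d (mod 361) for the divisors d until we hit 1:
345^1 ≡ 345 (mod 361)
345^2 ≡ 256 (mod 361)
345^3 ≡ 236 (mod 361)
345^6 ≡ 102 (mod 361)
345^9 ≡ 246 (mod 361)
345^18 ≡ 229 (mod 361)
345^19 ≡ 307 (mod 361)
345^38 ≡ 28 (mod 361)
345^57 ≡ 293 (mod 361)
345^114 ≡ 292 (mod 361)
345^171 ≡ 360 (mod 361)
345^342 ≡ 1 (mod 361) ✓
So ord_361(345) = 342.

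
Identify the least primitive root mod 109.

6

φ(109) = 109 − 1 = 108 = 2^2 · 3^3.
Test candidates g = 2, 3, … against the prime factors q ∈ {2, 3} of φ(109): g is a generator iff g^(108/q) ≢ 1 for every such q.
g = 2: 2^54 ≡ 108; 2^36 ≡ 1 — hits 1, so not a primitive root.
g = 3: 3^54 ≡ 1 — hits 1, so not a primitive root.
g = 4: 4^54 ≡ 1 — hits 1, so not a primitive root.
g = 5: 5^54 ≡ 1 — hits 1, so not a primitive root.
g = 6: 6^54 ≡ 108; 6^36 ≡ 63 — none is 1, so 6 is a primitive root.
Hence the least primitive root of 109 is 6.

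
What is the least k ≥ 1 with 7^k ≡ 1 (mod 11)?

10

Since 7 ∈ (Z/11Z)^×, its order divides φ(11) = 11 − 1 = 10 = 2 · 5.
Divisors of 10: 1, 2, 5, 10.
Check 7^d mod 11 for each divisor in increasing order:
7^1 ≡ 7
7^2 ≡ 5
7^5 ≡ 10
7^10 ≡ 1
Hence ord(7) = 10.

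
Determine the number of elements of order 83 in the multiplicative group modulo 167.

82

φ(167) = 167 − 1 = 166 = 2 · 83.
In a cyclic group of order 166, there are φ(d) elements of order d for each divisor d of 166, and zero for non-divisors.
83 | 166, and φ(83) = 83 − 1 = 82.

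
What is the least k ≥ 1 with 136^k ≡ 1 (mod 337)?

Since 136 ∈ (Z/337Z)^×, its order divides φ(337) = 337 − 1 = 336 = 2^4 · 3 · 7.
Divisors of 336: 1, 2, 3, 4, 6, 7, 8, 12, 14, 16, 21, 24, 28, 42, 48, 56, 84, 112, 168, 336.
Test each divisor d:
136^1 ≡ 136
136^2 ≡ 298
136^3 ≡ 88
136^4 ≡ 173
136^6 ≡ 330
136^7 ≡ 59
136^8 ≡ 273
136^12 ≡ 49
136^14 ≡ 111
136^16 ≡ 52
136^21 ≡ 146
136^24 ≡ 42
136^28 ≡ 189
136^42 ≡ 85
136^48 ≡ 79
136^56 ≡ 336
136^84 ≡ 148
136^112 ≡ 1
The smallest such exponent is 112, so the order of 136 is 112.

112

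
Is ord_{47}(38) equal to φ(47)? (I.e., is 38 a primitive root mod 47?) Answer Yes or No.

Yes

φ(47) = 47 − 1 = 46 = 2 · 23.
It suffices to check that the order of 38 is not a proper divisor of 46: compute 38^(46/q) for q ∈ {2, 23}.
38^23 ≡ 46 (mod 47)  [q = 2: ≢ 1 ✓]
38^2 ≡ 34 (mod 47)  [q = 23: ≢ 1 ✓]
Every test exponent gives a nontrivial residue, hence 38 generates the full group.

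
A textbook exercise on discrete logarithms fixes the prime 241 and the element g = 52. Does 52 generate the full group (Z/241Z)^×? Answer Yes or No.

Yes

φ(241) = 241 − 1 = 240 = 2^4 · 3 · 5.
Test 52^(240/q) mod 241 for each prime factor q of 240:
52^120 ≡ 240 (mod 241)  [q = 2: ≢ 1 ✓]
52^80 ≡ 15 (mod 241)  [q = 3: ≢ 1 ✓]
52^48 ≡ 87 (mod 241)  [q = 5: ≢ 1 ✓]
Every test exponent gives a nontrivial residue, hence 52 generates the full group.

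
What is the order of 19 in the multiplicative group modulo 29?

28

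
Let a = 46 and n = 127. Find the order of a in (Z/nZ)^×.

126

The order of 46 must divide φ(127) = 127 − 1 = 126 = 2 · 3^2 · 7.
Divisors of 126: 1, 2, 3, 6, 7, 9, 14, 18, 21, 42, 63, 126.
Evaluate successive powers at the divisors of 126:
46^1 ≡ 46
46^2 ≡ 84
46^3 ≡ 54
46^6 ≡ 122
46^7 ≡ 24
46^9 ≡ 111
46^14 ≡ 68
46^18 ≡ 2
46^21 ≡ 108
46^42 ≡ 107
46^63 ≡ 126
46^126 ≡ 1
So ord_127(46) = 126.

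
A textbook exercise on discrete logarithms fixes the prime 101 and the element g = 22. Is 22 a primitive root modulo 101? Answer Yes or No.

φ(101) = 101 − 1 = 100 = 2^2 · 5^2.
22 is a primitive root mod 101 iff 22^(φ(101)/q) ≢ 1 for every prime q | φ(101), i.e. q ∈ {2, 5}.
22^50 ≡ 1 (mod 101)  [q = 2: ≡ 1 ✗]
22^20 ≡ 84 (mod 101)  [q = 5: ≢ 1 ✓]
Since 22^50 ≡ 1, the order of 22 divides 50 < 100, so 22 is not a primitive root.

No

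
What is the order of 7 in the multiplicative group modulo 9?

3

By Lagrange's theorem, ord_9(7) divides φ(9) = φ(3^2) = 3·(3−1) = 6 = 2 · 3.
Divisors of 6: 1, 2, 3, 6.
Evaluate successive powers at the divisors of 6:
7^1 ≡ 7 (mod 9)
7^2 ≡ 4 (mod 9)
7^3 ≡ 1 (mod 9) ✓
Therefore the multiplicative order of 7 modulo 9 is 3.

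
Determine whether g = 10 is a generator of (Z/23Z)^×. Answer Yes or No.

Yes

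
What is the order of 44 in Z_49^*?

21

Since 44 ∈ (Z/49Z)^×, its order divides φ(49) = φ(7^2) = 7·(7−1) = 42 = 2 · 3 · 7.
Divisors of 42: 1, 2, 3, 6, 7, 14, 21, 42.
Check 44^d mod 49 for each divisor in increasing order:
44^1 ≡ 44 (mod 49)
44^2 ≡ 25 (mod 49)
44^3 ≡ 22 (mod 49)
44^6 ≡ 43 (mod 49)
44^7 ≡ 30 (mod 49)
44^14 ≡ 18 (mod 49)
44^21 ≡ 1 (mod 49) ✓
Hence ord(44) = 21.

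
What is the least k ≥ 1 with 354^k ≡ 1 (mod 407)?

Since 354 ∈ (Z/407Z)^×, its order divides φ(407) = φ(11·37) = (11−1)·(37−1) = 10·36 = 360 = 2^3 · 3^2 · 5.
Divisors of 360: 1, 2, 3, 4, 5, 6, 8, 9, 10, 12, 15, 18, 20, 24, 30, 36, 40, 45, 60, 72, 90, 120, 180, 360.
Evaluate successive powers at the divisors of 360:
354^1 ≡ 354 (mod 407)
354^2 ≡ 367 (mod 407)
354^3 ≡ 85 (mod 407)
354^4 ≡ 379 (mod 407)
354^5 ≡ 263 (mod 407)
354^6 ≡ 306 (mod 407)
354^8 ≡ 377 (mod 407)
354^9 ≡ 369 (mod 407)
354^10 ≡ 386 (mod 407)
354^12 ≡ 26 (mod 407)
354^15 ≡ 175 (mod 407)
354^18 ≡ 223 (mod 407)
354^20 ≡ 34 (mod 407)
354^24 ≡ 269 (mod 407)
354^30 ≡ 100 (mod 407)
354^36 ≡ 75 (mod 407)
354^40 ≡ 342 (mod 407)
354^45 ≡ 406 (mod 407)
354^60 ≡ 232 (mod 407)
354^72 ≡ 334 (mod 407)
354^90 ≡ 1 (mod 407) ✓
Hence ord(354) = 90.

90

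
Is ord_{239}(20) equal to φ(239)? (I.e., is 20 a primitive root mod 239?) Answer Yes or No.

φ(239) = 239 − 1 = 238 = 2 · 7 · 17.
An element g generates (Z/239Z)^× iff g^(238/q) ≢ 1 (mod 239) for each prime q ∈ {2, 7, 17}.
20^119 ≡ 1 (mod 239)  [q = 2: ≡ 1 ✗]
20^34 ≡ 44 (mod 239)  [q = 7: ≢ 1 ✓]
20^14 ≡ 132 (mod 239)  [q = 17: ≢ 1 ✓]
The check at q = 2 fails, so 20 generates a proper subgroup.

No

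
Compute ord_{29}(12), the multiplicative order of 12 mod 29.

4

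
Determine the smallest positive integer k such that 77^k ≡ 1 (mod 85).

8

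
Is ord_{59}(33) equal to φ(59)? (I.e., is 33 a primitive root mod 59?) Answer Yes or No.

Yes

φ(59) = 59 − 1 = 58 = 2 · 29.
Test 33^(58/q) mod 59 for each prime factor q of 58:
33^29 ≡ 58 (mod 59)  [q = 2: ≢ 1 ✓]
33^2 ≡ 27 (mod 59)  [q = 29: ≢ 1 ✓]
None equal 1, so ord_59(33) = 58: 33 is a primitive root.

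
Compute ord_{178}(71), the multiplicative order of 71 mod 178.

44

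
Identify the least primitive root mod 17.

3

φ(17) = 17 − 1 = 16 = 2^4.
g is a primitive root iff g^(16/q) ≢ 1 (mod 17) for each prime q ∈ {2}.
g = 2: 2^8 ≡ 1 — hits 1, so not a primitive root.
g = 3: 3^8 ≡ 16 — none is 1, so 3 is a primitive root.
So 3 is the smallest generator of (Z/17Z)^×.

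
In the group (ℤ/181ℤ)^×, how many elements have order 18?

φ(181) = 181 − 1 = 180 = 2^2 · 3^2 · 5.
Since (Z/181Z)^× is cyclic of order 180, the number of elements of order d is φ(d) when d | 180 and 0 otherwise.
18 = 2 · 3^2 divides 180, and φ(18) = 6.

6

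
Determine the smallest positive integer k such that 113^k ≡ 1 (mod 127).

The order of 113 must divide φ(127) = 127 − 1 = 126 = 2 · 3^2 · 7.
Divisors of 126: 1, 2, 3, 6, 7, 9, 14, 18, 21, 42, 63, 126.
Test each divisor d:
113^1 ≡ 113 (mod 127)
113^2 ≡ 69 (mod 127)
113^3 ≡ 50 (mod 127)
113^6 ≡ 87 (mod 127)
113^7 ≡ 52 (mod 127)
113^9 ≡ 32 (mod 127)
113^14 ≡ 37 (mod 127)
113^18 ≡ 8 (mod 127)
113^21 ≡ 19 (mod 127)
113^42 ≡ 107 (mod 127)
113^63 ≡ 1 (mod 127) ✓
Therefore the multiplicative order of 113 modulo 127 is 63.

63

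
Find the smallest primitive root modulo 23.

5

φ(23) = 23 − 1 = 22 = 2 · 11.
Test candidates g = 2, 3, … against the prime factors q ∈ {2, 11} of φ(23): g is a generator iff g^(22/q) ≢ 1 for every such q.
g = 2: 2^11 ≡ 1 — hits 1, so not a primitive root.
g = 3: 3^11 ≡ 1 — hits 1, so not a primitive root.
g = 4: 4^11 ≡ 1 — hits 1, so not a primitive root.
g = 5: 5^11 ≡ 22; 5^2 ≡ 2 — none is 1, so 5 is a primitive root.
Hence the least primitive root of 23 is 5.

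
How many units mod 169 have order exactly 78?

φ(169) = φ(13^2) = 13·(13−1) = 156 = 2^2 · 3 · 13.
Since (Z/169Z)^× is cyclic of order 156, the number of elements of order d is φ(d) when d | 156 and 0 otherwise.
78 = 2 · 3 · 13 divides 156, and φ(78) = 24.

24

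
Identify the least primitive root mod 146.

5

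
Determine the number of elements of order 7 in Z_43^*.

φ(43) = 43 − 1 = 42 = 2 · 3 · 7.
Since (Z/43Z)^× is cyclic of order 42, the number of elements of order d is φ(d) when d | 42 and 0 otherwise.
7 | 42, and φ(7) = 7 − 1 = 6.

6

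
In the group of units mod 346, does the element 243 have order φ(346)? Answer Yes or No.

Yes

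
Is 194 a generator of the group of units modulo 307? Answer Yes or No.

No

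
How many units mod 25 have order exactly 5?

4

φ(25) = φ(5^2) = 5·(5−1) = 20 = 2^2 · 5.
Since (Z/25Z)^× is cyclic of order 20, the number of elements of order d is φ(d) when d | 20 and 0 otherwise.
5 | 20, and φ(5) = 5 − 1 = 4.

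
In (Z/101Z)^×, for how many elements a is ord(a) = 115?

0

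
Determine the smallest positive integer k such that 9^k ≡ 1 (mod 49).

21

By Lagrange's theorem, ord_49(9) divides φ(49) = φ(7^2) = 7·(7−1) = 42 = 2 · 3 · 7.
Divisors of 42: 1, 2, 3, 6, 7, 14, 21, 42.
Compute 9^d (mod 49) for the divisors d until we hit 1:
9^1 ≡ 9 (mod 49)
9^2 ≡ 32 (mod 49)
9^3 ≡ 43 (mod 49)
9^6 ≡ 36 (mod 49)
9^7 ≡ 30 (mod 49)
9^14 ≡ 18 (mod 49)
9^21 ≡ 1 (mod 49) ✓
The smallest such exponent is 21, so the order of 9 is 21.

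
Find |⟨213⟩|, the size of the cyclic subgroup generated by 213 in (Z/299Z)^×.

Since 213 ∈ (Z/299Z)^×, its order divides φ(299) = φ(13·23) = (13−1)·(23−1) = 12·22 = 264 = 2^3 · 3 · 11.
Divisors of 264: 1, 2, 3, 4, 6, 8, 11, 12, 22, 24, 33, 44, 66, 88, 132, 264.
Compute 213^d (mod 299) for the divisors d until we hit 1:
213^1 ≡ 213 (mod 299)
213^2 ≡ 220 (mod 299)
213^3 ≡ 216 (mod 299)
213^4 ≡ 261 (mod 299)
213^6 ≡ 12 (mod 299)
213^8 ≡ 248 (mod 299)
213^11 ≡ 47 (mod 299)
213^12 ≡ 144 (mod 299)
213^22 ≡ 116 (mod 299)
213^24 ≡ 105 (mod 299)
213^33 ≡ 70 (mod 299)
213^44 ≡ 1 (mod 299) ✓
Hence ord(213) = 44.

44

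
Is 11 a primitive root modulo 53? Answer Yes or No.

No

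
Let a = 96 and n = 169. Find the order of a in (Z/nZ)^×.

The order of 96 must divide φ(169) = φ(13^2) = 13·(13−1) = 156 = 2^2 · 3 · 13.
Divisors of 156: 1, 2, 3, 4, 6, 12, 13, 26, 39, 52, 78, 156.
Test each divisor d:
96^1 ≡ 96
96^2 ≡ 90
96^3 ≡ 21
96^4 ≡ 157
96^6 ≡ 103
96^12 ≡ 131
96^13 ≡ 70
96^26 ≡ 168
96^39 ≡ 99
96^52 ≡ 1
The smallest such exponent is 52, so the order of 96 is 52.

52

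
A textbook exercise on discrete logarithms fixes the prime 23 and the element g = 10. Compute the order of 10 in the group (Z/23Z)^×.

Since 10 ∈ (Z/23Z)^×, its order divides φ(23) = 23 − 1 = 22 = 2 · 11.
Divisors of 22: 1, 2, 11, 22.
Evaluate successive powers at the divisors of 22:
10^1 ≡ 10 (mod 23)
10^2 ≡ 8 (mod 23)
10^11 ≡ 22 (mod 23)
10^22 ≡ 1 (mod 23) ✓
The smallest such exponent is 22, so the order of 10 is 22.

22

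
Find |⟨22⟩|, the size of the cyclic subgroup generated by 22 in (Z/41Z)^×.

ord(22) | φ(41) = 41 − 1 = 40 = 2^3 · 5.
Divisors of 40: 1, 2, 4, 5, 8, 10, 20, 40.
Evaluate successive powers at the divisors of 40:
22^1 ≡ 22
22^2 ≡ 33
22^4 ≡ 23
22^5 ≡ 14
22^8 ≡ 37
22^10 ≡ 32
22^20 ≡ 40
22^40 ≡ 1
Therefore the multiplicative order of 22 modulo 41 is 40.

40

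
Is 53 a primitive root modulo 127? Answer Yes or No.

Yes

φ(127) = 127 − 1 = 126 = 2 · 3^2 · 7.
53 is a primitive root mod 127 iff 53^(φ(127)/q) ≢ 1 for every prime q | φ(127), i.e. q ∈ {2, 3, 7}.
53^63 ≡ 126 (mod 127)  [q = 2: ≢ 1 ✓]
53^42 ≡ 19 (mod 127)  [q = 3: ≢ 1 ✓]
53^18 ≡ 16 (mod 127)  [q = 7: ≢ 1 ✓]
All checks pass, so 53 has order 126 and is a primitive root modulo 127.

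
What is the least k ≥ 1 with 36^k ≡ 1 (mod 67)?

Since 36 ∈ (Z/67Z)^×, its order divides φ(67) = 67 − 1 = 66 = 2 · 3 · 11.
Divisors of 66: 1, 2, 3, 6, 11, 22, 33, 66.
Check 36^d mod 67 for each divisor in increasing order:
36^1 ≡ 36 (mod 67)
36^2 ≡ 23 (mod 67)
36^3 ≡ 24 (mod 67)
36^6 ≡ 40 (mod 67)
36^11 ≡ 37 (mod 67)
36^22 ≡ 29 (mod 67)
36^33 ≡ 1 (mod 67) ✓
The smallest such exponent is 33, so the order of 36 is 33.

33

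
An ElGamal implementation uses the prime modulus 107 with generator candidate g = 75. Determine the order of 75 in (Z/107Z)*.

53

ord(75) | φ(107) = 107 − 1 = 106 = 2 · 53.
Divisors of 106: 1, 2, 53, 106.
Test each divisor d:
75^1 ≡ 75
75^2 ≡ 61
75^53 ≡ 1
Hence ord(75) = 53.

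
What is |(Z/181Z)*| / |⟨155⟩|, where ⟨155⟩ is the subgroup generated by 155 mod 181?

ord(155) | φ(181) = 181 − 1 = 180 = 2^2 · 3^2 · 5.
Divisors of 180: 1, 2, 3, 4, 5, 6, 9, 10, 12, 15, 18, 20, 30, 36, 45, 60, 90, 180.
Test each divisor d:
155^1 ≡ 155 (mod 181)
155^2 ≡ 133 (mod 181)
155^3 ≡ 162 (mod 181)
155^4 ≡ 132 (mod 181)
155^5 ≡ 7 (mod 181)
155^6 ≡ 180 (mod 181)
155^9 ≡ 19 (mod 181)
155^10 ≡ 49 (mod 181)
155^12 ≡ 1 (mod 181) ✓
The order of 155 is 12, so the subgroup it generates has 12 elements.
Index = |(Z/181Z)^×| / |⟨155⟩| = 180 / 12 = 15.

15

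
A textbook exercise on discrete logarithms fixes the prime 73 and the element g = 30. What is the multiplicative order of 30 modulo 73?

24

Since 30 ∈ (Z/73Z)^×, its order divides φ(73) = 73 − 1 = 72 = 2^3 · 3^2.
Divisors of 72: 1, 2, 3, 4, 6, 8, 9, 12, 18, 24, 36, 72.
Evaluate successive powers at the divisors of 72:
30^1 ≡ 30
30^2 ≡ 24
30^3 ≡ 63
30^4 ≡ 65
30^6 ≡ 27
30^8 ≡ 64
30^9 ≡ 22
30^12 ≡ 72
30^18 ≡ 46
30^24 ≡ 1
So ord_73(30) = 24.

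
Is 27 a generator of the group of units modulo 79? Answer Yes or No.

No

φ(79) = 79 − 1 = 78 = 2 · 3 · 13.
Test 27^(78/q) mod 79 for each prime factor q of 78:
27^39 ≡ 78 (mod 79)  [q = 2: ≢ 1 ✓]
27^26 ≡ 1 (mod 79)  [q = 3: ≡ 1 ✗]
27^6 ≡ 65 (mod 79)  [q = 13: ≢ 1 ✓]
The check at q = 3 fails, so 27 generates a proper subgroup.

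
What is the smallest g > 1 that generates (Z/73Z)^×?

φ(73) = 73 − 1 = 72 = 2^3 · 3^2.
Test candidates g = 2, 3, … against the prime factors q ∈ {2, 3} of φ(73): g is a generator iff g^(72/q) ≢ 1 for every such q.
g = 2: 2^36 ≡ 1 — hits 1, so not a primitive root.
g = 3: 3^36 ≡ 1 — hits 1, so not a primitive root.
g = 4: 4^36 ≡ 1 — hits 1, so not a primitive root.
g = 5: 5^36 ≡ 72; 5^24 ≡ 8 — none is 1, so 5 is a primitive root.
Hence the least primitive root of 73 is 5.

5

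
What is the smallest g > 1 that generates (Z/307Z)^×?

φ(307) = 307 − 1 = 306 = 2 · 3^2 · 17.
Test candidates g = 2, 3, … against the prime factors q ∈ {2, 3, 17} of φ(307): g is a generator iff g^(306/q) ≢ 1 for every such q.
g = 2: 2^153 ≡ 306; 2^102 ≡ 1 — hits 1, so not a primitive root.
g = 3: 3^153 ≡ 306; 3^102 ≡ 1 — hits 1, so not a primitive root.
g = 4: 4^153 ≡ 1 — hits 1, so not a primitive root.
g = 5: 5^153 ≡ 306; 5^102 ≡ 289; 5^18 ≡ 81 — none is 1, so 5 is a primitive root.
So 5 is the smallest generator of (Z/307Z)^×.

5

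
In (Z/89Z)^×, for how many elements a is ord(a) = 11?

10

φ(89) = 89 − 1 = 88 = 2^3 · 11.
(Z/89Z)^× is cyclic (|G| = 88); a cyclic group of order m has exactly φ(d) elements of each order d | m, and none otherwise.
11 | 88, and φ(11) = 11 − 1 = 10.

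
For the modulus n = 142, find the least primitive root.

7

φ(142) = φ(2)·φ(71) = 1·70 = 70 = 2 · 5 · 7.
Test candidates g = 2, 3, … against the prime factors q ∈ {2, 5, 7} of φ(142): g is a generator iff g^(70/q) ≢ 1 for every such q.
g = 2: gcd(2, 142) = 2 > 1, not a unit — skip.
g = 3: 3^35 ≡ 1 — hits 1, so not a primitive root.
g = 4: gcd(4, 142) = 2 > 1, not a unit — skip.
g = 5: 5^35 ≡ 1 — hits 1, so not a primitive root.
g = 6: gcd(6, 142) = 2 > 1, not a unit — skip.
g = 7: 7^35 ≡ 141; 7^14 ≡ 125; 7^10 ≡ 45 — none is 1, so 7 is a primitive root.
So 7 is the smallest generator of (Z/142Z)^×.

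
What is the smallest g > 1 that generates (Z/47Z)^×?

5

φ(47) = 47 − 1 = 46 = 2 · 23.
g is a primitive root iff g^(46/q) ≢ 1 (mod 47) for each prime q ∈ {2, 23}.
g = 2: 2^23 ≡ 1 — hits 1, so not a primitive root.
g = 3: 3^23 ≡ 1 — hits 1, so not a primitive root.
g = 4: 4^23 ≡ 1 — hits 1, so not a primitive root.
g = 5: 5^23 ≡ 46; 5^2 ≡ 25 — none is 1, so 5 is a primitive root.
Hence the least primitive root of 47 is 5.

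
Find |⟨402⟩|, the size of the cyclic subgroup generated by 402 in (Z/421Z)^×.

The order of 402 must divide φ(421) = 421 − 1 = 420 = 2^2 · 3 · 5 · 7.
Divisors of 420: 1, 2, 3, 4, 5, 6, 7, 10, 12, 14, 15, 20, 21, 28, 30, 35, 42, 60, 70, 84, 105, 140, 210, 420.
Evaluate successive powers at the divisors of 420:
402^1 ≡ 402 (mod 421)
402^2 ≡ 361 (mod 421)
402^3 ≡ 298 (mod 421)
402^4 ≡ 232 (mod 421)
402^5 ≡ 223 (mod 421)
402^6 ≡ 394 (mod 421)
402^7 ≡ 92 (mod 421)
402^10 ≡ 51 (mod 421)
402^12 ≡ 308 (mod 421)
402^14 ≡ 44 (mod 421)
402^15 ≡ 6 (mod 421)
402^20 ≡ 75 (mod 421)
402^21 ≡ 259 (mod 421)
402^28 ≡ 252 (mod 421)
402^30 ≡ 36 (mod 421)
402^35 ≡ 29 (mod 421)
402^42 ≡ 142 (mod 421)
402^60 ≡ 33 (mod 421)
402^70 ≡ 420 (mod 421)
402^84 ≡ 377 (mod 421)
402^105 ≡ 392 (mod 421)
402^140 ≡ 1 (mod 421) ✓
Therefore the multiplicative order of 402 modulo 421 is 140.

140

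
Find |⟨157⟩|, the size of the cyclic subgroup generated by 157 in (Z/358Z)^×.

178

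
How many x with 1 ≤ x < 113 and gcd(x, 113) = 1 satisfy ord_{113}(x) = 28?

12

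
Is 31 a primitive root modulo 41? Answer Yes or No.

φ(41) = 41 − 1 = 40 = 2^3 · 5.
Test 31^(40/q) mod 41 for each prime factor q of 40:
31^20 ≡ 1 (mod 41)  [q = 2: ≡ 1 ✗]
31^8 ≡ 16 (mod 41)  [q = 5: ≢ 1 ✓]
Since 31^20 ≡ 1, the order of 31 divides 20 < 40, so 31 is not a primitive root.

No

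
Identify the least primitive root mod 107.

2

φ(107) = 107 − 1 = 106 = 2 · 53.
Test candidates g = 2, 3, … against the prime factors q ∈ {2, 53} of φ(107): g is a generator iff g^(106/q) ≢ 1 for every such q.
g = 2: 2^53 ≡ 106; 2^2 ≡ 4 — none is 1, so 2 is a primitive root.
So 2 is the smallest generator of (Z/107Z)^×.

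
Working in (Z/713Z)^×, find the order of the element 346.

Since 346 ∈ (Z/713Z)^×, its order divides φ(713) = φ(23·31) = (23−1)·(31−1) = 22·30 = 660 = 2^2 · 3 · 5 · 11.
Divisors of 660: 1, 2, 3, 4, 5, 6, 10, 11, 12, 15, 20, 22, 30, 33, 44, 55, 60, 66, 110, 132, 165, 220, 330, 660.
Test each divisor d:
346^1 ≡ 346 (mod 713)
346^2 ≡ 645 (mod 713)
346^3 ≡ 1 (mod 713) ✓
Therefore the multiplicative order of 346 modulo 713 is 3.

3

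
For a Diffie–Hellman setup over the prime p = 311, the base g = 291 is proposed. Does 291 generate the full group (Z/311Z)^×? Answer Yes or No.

φ(311) = 311 − 1 = 310 = 2 · 5 · 31.
291 is a primitive root mod 311 iff 291^(φ(311)/q) ≢ 1 for every prime q | φ(311), i.e. q ∈ {2, 5, 31}.
291^155 ≡ 310 (mod 311)  [q = 2: ≢ 1 ✓]
291^62 ≡ 1 (mod 311)  [q = 5: ≡ 1 ✗]
291^10 ≡ 24 (mod 311)  [q = 31: ≢ 1 ✓]
The check at q = 5 fails, so 291 generates a proper subgroup.

No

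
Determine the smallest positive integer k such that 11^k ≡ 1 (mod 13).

12

The order of 11 must divide φ(13) = 13 − 1 = 12 = 2^2 · 3.
Divisors of 12: 1, 2, 3, 4, 6, 12.
Compute 11^d (mod 13) for the divisors d until we hit 1:
11^1 ≡ 11 (mod 13)
11^2 ≡ 4 (mod 13)
11^3 ≡ 5 (mod 13)
11^4 ≡ 3 (mod 13)
11^6 ≡ 12 (mod 13)
11^12 ≡ 1 (mod 13) ✓
The smallest such exponent is 12, so the order of 11 is 12.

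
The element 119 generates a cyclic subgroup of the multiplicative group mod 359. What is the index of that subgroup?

Since 119 ∈ (Z/359Z)^×, its order divides φ(359) = 359 − 1 = 358 = 2 · 179.
Divisors of 358: 1, 2, 179, 358.
Compute 119^d (mod 359) for the divisors d until we hit 1:
119^1 ≡ 119 (mod 359)
119^2 ≡ 160 (mod 359)
119^179 ≡ 358 (mod 359)
119^358 ≡ 1 (mod 359) ✓
The order of 119 is 358, so the subgroup it generates has 358 elements.
The index is φ(359) / ord(119) = 358 / 358 = 1.

1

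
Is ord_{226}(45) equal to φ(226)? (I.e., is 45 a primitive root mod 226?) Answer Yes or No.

φ(226) = φ(2)·φ(113) = 1·112 = 112 = 2^4 · 7.
Test 45^(112/q) mod 226 for each prime factor q of 112:
45^56 ≡ 225 (mod 226)  [q = 2: ≢ 1 ✓]
45^16 ≡ 49 (mod 226)  [q = 7: ≢ 1 ✓]
Every test exponent gives a nontrivial residue, hence 45 generates the full group.

Yes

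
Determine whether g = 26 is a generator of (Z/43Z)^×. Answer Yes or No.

Yes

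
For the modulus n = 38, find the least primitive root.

φ(38) = φ(2)·φ(19) = 1·18 = 18 = 2 · 3^2.
Test candidates g = 2, 3, … against the prime factors q ∈ {2, 3} of φ(38): g is a generator iff g^(18/q) ≢ 1 for every such q.
g = 2: gcd(2, 38) = 2 > 1, not a unit — skip.
g = 3: 3^9 ≡ 37; 3^6 ≡ 7 — none is 1, so 3 is a primitive root.
The smallest primitive root modulo 38 is 3.

3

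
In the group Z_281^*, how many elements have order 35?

φ(281) = 281 − 1 = 280 = 2^3 · 5 · 7.
In a cyclic group of order 280, there are φ(d) elements of order d for each divisor d of 280, and zero for non-divisors.
35 = 5 · 7 divides 280, and φ(35) = 24.

24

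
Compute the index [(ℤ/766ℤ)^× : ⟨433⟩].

2

Since 433 ∈ (Z/766Z)^×, its order divides φ(766) = φ(2)·φ(383) = 1·382 = 382 = 2 · 191.
Divisors of 382: 1, 2, 191, 382.
Compute 433^d (mod 766) for the divisors d until we hit 1:
433^1 ≡ 433 (mod 766)
433^2 ≡ 585 (mod 766)
433^191 ≡ 1 (mod 766) ✓
So ord_766(433) = 191, hence |⟨433⟩| = 191.
Index = |(Z/766Z)^×| / |⟨433⟩| = 382 / 191 = 2.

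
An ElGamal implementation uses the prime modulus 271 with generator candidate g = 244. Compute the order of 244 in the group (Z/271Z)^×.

Since 244 ∈ (Z/271Z)^×, its order divides φ(271) = 271 − 1 = 270 = 2 · 3^3 · 5.
Divisors of 270: 1, 2, 3, 5, 6, 9, 10, 15, 18, 27, 30, 45, 54, 90, 135, 270.
Test each divisor d:
244^1 ≡ 244 (mod 271)
244^2 ≡ 187 (mod 271)
244^3 ≡ 100 (mod 271)
244^5 ≡ 1 (mod 271) ✓
Hence ord(244) = 5.

5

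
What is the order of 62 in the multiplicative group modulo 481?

18

The order of 62 must divide φ(481) = φ(13·37) = (13−1)·(37−1) = 12·36 = 432 = 2^4 · 3^3.
Divisors of 432: 1, 2, 3, 4, 6, 8, 9, 12, 16, 18, 24, 27, 36, 48, 54, 72, 108, 144, 216, 432.
Check 62^d mod 481 for each divisor in increasing order:
62^1 ≡ 62 (mod 481)
62^2 ≡ 477 (mod 481)
62^3 ≡ 233 (mod 481)
62^4 ≡ 16 (mod 481)
62^6 ≡ 417 (mod 481)
62^8 ≡ 256 (mod 481)
62^9 ≡ 480 (mod 481)
62^12 ≡ 248 (mod 481)
62^16 ≡ 120 (mod 481)
62^18 ≡ 1 (mod 481) ✓
Therefore the multiplicative order of 62 modulo 481 is 18.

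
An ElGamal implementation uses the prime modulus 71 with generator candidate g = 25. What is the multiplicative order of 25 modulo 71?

The order of 25 must divide φ(71) = 71 − 1 = 70 = 2 · 5 · 7.
Divisors of 70: 1, 2, 5, 7, 10, 14, 35, 70.
Evaluate successive powers at the divisors of 70:
25^1 ≡ 25
25^2 ≡ 57
25^5 ≡ 1
Hence ord(25) = 5.

5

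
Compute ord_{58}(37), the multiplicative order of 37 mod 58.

ord(37) | φ(58) = φ(2)·φ(29) = 1·28 = 28 = 2^2 · 7.
Divisors of 28: 1, 2, 4, 7, 14, 28.
Test each divisor d:
37^1 ≡ 37 (mod 58)
37^2 ≡ 35 (mod 58)
37^4 ≡ 7 (mod 58)
37^7 ≡ 17 (mod 58)
37^14 ≡ 57 (mod 58)
37^28 ≡ 1 (mod 58) ✓
Hence ord(37) = 28.

28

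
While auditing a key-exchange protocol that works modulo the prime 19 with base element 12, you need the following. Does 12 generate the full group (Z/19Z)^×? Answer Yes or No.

No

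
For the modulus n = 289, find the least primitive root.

3

φ(289) = φ(17^2) = 17·(17−1) = 272 = 2^4 · 17.
Test candidates g = 2, 3, … against the prime factors q ∈ {2, 17} of φ(289): g is a generator iff g^(272/q) ≢ 1 for every such q.
g = 2: 2^136 ≡ 1 — hits 1, so not a primitive root.
g = 3: 3^136 ≡ 288; 3^16 ≡ 171 — none is 1, so 3 is a primitive root.
So 3 is the smallest generator of (Z/289Z)^×.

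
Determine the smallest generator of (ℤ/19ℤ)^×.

2

φ(19) = 19 − 1 = 18 = 2 · 3^2.
g is a primitive root iff g^(18/q) ≢ 1 (mod 19) for each prime q ∈ {2, 3}.
g = 2: 2^9 ≡ 18; 2^6 ≡ 7 — none is 1, so 2 is a primitive root.
Hence the least primitive root of 19 is 2.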